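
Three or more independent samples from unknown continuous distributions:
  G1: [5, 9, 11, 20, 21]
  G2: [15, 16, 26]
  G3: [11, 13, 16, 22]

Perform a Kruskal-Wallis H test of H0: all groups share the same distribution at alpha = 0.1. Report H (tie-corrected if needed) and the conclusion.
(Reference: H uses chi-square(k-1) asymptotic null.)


Step 1: Combine all N = 12 observations and assign midranks.
sorted (value, group, rank): (5,G1,1), (9,G1,2), (11,G1,3.5), (11,G3,3.5), (13,G3,5), (15,G2,6), (16,G2,7.5), (16,G3,7.5), (20,G1,9), (21,G1,10), (22,G3,11), (26,G2,12)
Step 2: Sum ranks within each group.
R_1 = 25.5 (n_1 = 5)
R_2 = 25.5 (n_2 = 3)
R_3 = 27 (n_3 = 4)
Step 3: H = 12/(N(N+1)) * sum(R_i^2/n_i) - 3(N+1)
     = 12/(12*13) * (25.5^2/5 + 25.5^2/3 + 27^2/4) - 3*13
     = 0.076923 * 529.05 - 39
     = 1.696154.
Step 4: Ties present; correction factor C = 1 - 12/(12^3 - 12) = 0.993007. Corrected H = 1.696154 / 0.993007 = 1.708099.
Step 5: Under H0, H ~ chi^2(2); p-value = 0.425688.
Step 6: alpha = 0.1. fail to reject H0.

H = 1.7081, df = 2, p = 0.425688, fail to reject H0.


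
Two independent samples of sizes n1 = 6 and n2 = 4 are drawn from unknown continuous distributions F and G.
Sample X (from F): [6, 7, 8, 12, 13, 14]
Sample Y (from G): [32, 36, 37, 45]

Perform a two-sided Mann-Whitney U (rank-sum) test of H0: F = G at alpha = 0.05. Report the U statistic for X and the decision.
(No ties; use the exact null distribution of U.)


Step 1: Combine and sort all 10 observations; assign midranks.
sorted (value, group): (6,X), (7,X), (8,X), (12,X), (13,X), (14,X), (32,Y), (36,Y), (37,Y), (45,Y)
ranks: 6->1, 7->2, 8->3, 12->4, 13->5, 14->6, 32->7, 36->8, 37->9, 45->10
Step 2: Rank sum for X: R1 = 1 + 2 + 3 + 4 + 5 + 6 = 21.
Step 3: U_X = R1 - n1(n1+1)/2 = 21 - 6*7/2 = 21 - 21 = 0.
       U_Y = n1*n2 - U_X = 24 - 0 = 24.
Step 4: No ties, so the exact null distribution of U (based on enumerating the C(10,6) = 210 equally likely rank assignments) gives the two-sided p-value.
Step 5: p-value = 0.009524; compare to alpha = 0.05. reject H0.

U_X = 0, p = 0.009524, reject H0 at alpha = 0.05.


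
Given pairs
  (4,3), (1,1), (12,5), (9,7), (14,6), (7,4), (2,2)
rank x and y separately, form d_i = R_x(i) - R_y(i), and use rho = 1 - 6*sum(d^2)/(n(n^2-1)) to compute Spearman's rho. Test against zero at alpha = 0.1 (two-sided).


Step 1: Rank x and y separately (midranks; no ties here).
rank(x): 4->3, 1->1, 12->6, 9->5, 14->7, 7->4, 2->2
rank(y): 3->3, 1->1, 5->5, 7->7, 6->6, 4->4, 2->2
Step 2: d_i = R_x(i) - R_y(i); compute d_i^2.
  (3-3)^2=0, (1-1)^2=0, (6-5)^2=1, (5-7)^2=4, (7-6)^2=1, (4-4)^2=0, (2-2)^2=0
sum(d^2) = 6.
Step 3: rho = 1 - 6*6 / (7*(7^2 - 1)) = 1 - 36/336 = 0.892857.
Step 4: Under H0, t = rho * sqrt((n-2)/(1-rho^2)) = 4.4333 ~ t(5).
Step 5: Two-sided p-value from the t-distribution with 5 df = 0.006807.
Step 6: alpha = 0.1. reject H0.

rho = 0.8929, p = 0.006807, reject H0 at alpha = 0.1.


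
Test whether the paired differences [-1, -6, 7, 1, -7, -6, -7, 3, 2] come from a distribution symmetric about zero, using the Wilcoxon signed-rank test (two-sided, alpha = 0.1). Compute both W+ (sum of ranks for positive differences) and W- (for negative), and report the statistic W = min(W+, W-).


Step 1: Drop any zero differences (none here) and take |d_i|.
|d| = [1, 6, 7, 1, 7, 6, 7, 3, 2]
Step 2: Midrank |d_i| (ties get averaged ranks).
ranks: |1|->1.5, |6|->5.5, |7|->8, |1|->1.5, |7|->8, |6|->5.5, |7|->8, |3|->4, |2|->3
Step 3: Attach original signs; sum ranks with positive sign and with negative sign.
W+ = 8 + 1.5 + 4 + 3 = 16.5
W- = 1.5 + 5.5 + 8 + 5.5 + 8 = 28.5
(Check: W+ + W- = 45 should equal n(n+1)/2 = 45.)
Step 4: Test statistic W = min(W+, W-) = 16.5.
Step 5: Ties in |d|, so use the tie-corrected normal approximation.
        E[W] = n(n+1)/4 = 9*10/4 = 22.5.
        Tie groups: |d|=1 (t=2), |d|=6 (t=2), |d|=7 (t=3); sum(t^3 - t) = 36.
        Var[W] = n(n+1)(2n+1)/24 - sum(t^3-t)/48 = 1710/24 - 36/48 = 70.5.
        z = (W - E[W]) / sqrt(Var[W]) = (16.5 - 22.5) / 8.3964 = -0.7146.
        Two-sided p = 2*Phi(z) = 0.474863.
Step 6: alpha = 0.1. fail to reject H0.

W+ = 16.5, W- = 28.5, W = min = 16.5, p = 0.474863, fail to reject H0.


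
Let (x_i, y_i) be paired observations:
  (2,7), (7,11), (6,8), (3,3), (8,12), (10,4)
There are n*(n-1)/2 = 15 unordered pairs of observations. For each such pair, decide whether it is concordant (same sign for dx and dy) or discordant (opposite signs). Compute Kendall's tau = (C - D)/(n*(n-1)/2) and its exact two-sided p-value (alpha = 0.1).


Step 1: Enumerate the 15 unordered pairs (i,j) with i<j and classify each by sign(x_j-x_i) * sign(y_j-y_i).
  (1,2):dx=+5,dy=+4->C; (1,3):dx=+4,dy=+1->C; (1,4):dx=+1,dy=-4->D; (1,5):dx=+6,dy=+5->C
  (1,6):dx=+8,dy=-3->D; (2,3):dx=-1,dy=-3->C; (2,4):dx=-4,dy=-8->C; (2,5):dx=+1,dy=+1->C
  (2,6):dx=+3,dy=-7->D; (3,4):dx=-3,dy=-5->C; (3,5):dx=+2,dy=+4->C; (3,6):dx=+4,dy=-4->D
  (4,5):dx=+5,dy=+9->C; (4,6):dx=+7,dy=+1->C; (5,6):dx=+2,dy=-8->D
Step 2: C = 10, D = 5, total pairs = 15.
Step 3: tau = (C - D)/(n(n-1)/2) = (10 - 5)/15 = 0.333333.
Step 4: Exact two-sided p-value (enumerate n! = 720 permutations of y under H0): p = 0.469444.
Step 5: alpha = 0.1. fail to reject H0.

tau_b = 0.3333 (C=10, D=5), p = 0.469444, fail to reject H0.


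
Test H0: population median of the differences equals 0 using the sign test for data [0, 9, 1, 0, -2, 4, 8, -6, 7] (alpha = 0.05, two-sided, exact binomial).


Step 1: Discard zero differences. Original n = 9; n_eff = number of nonzero differences = 7.
Nonzero differences (with sign): +9, +1, -2, +4, +8, -6, +7
Step 2: Count signs: positive = 5, negative = 2.
Step 3: Under H0: P(positive) = 0.5, so the number of positives S ~ Bin(7, 0.5).
Step 4: Two-sided exact p-value = sum of Bin(7,0.5) probabilities at or below the observed probability = 0.453125.
Step 5: alpha = 0.05. fail to reject H0.

n_eff = 7, pos = 5, neg = 2, p = 0.453125, fail to reject H0.


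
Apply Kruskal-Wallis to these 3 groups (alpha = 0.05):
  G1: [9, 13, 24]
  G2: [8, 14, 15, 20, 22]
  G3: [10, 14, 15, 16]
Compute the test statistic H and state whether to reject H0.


Step 1: Combine all N = 12 observations and assign midranks.
sorted (value, group, rank): (8,G2,1), (9,G1,2), (10,G3,3), (13,G1,4), (14,G2,5.5), (14,G3,5.5), (15,G2,7.5), (15,G3,7.5), (16,G3,9), (20,G2,10), (22,G2,11), (24,G1,12)
Step 2: Sum ranks within each group.
R_1 = 18 (n_1 = 3)
R_2 = 35 (n_2 = 5)
R_3 = 25 (n_3 = 4)
Step 3: H = 12/(N(N+1)) * sum(R_i^2/n_i) - 3(N+1)
     = 12/(12*13) * (18^2/3 + 35^2/5 + 25^2/4) - 3*13
     = 0.076923 * 509.25 - 39
     = 0.173077.
Step 4: Ties present; correction factor C = 1 - 12/(12^3 - 12) = 0.993007. Corrected H = 0.173077 / 0.993007 = 0.174296.
Step 5: Under H0, H ~ chi^2(2); p-value = 0.916542.
Step 6: alpha = 0.05. fail to reject H0.

H = 0.1743, df = 2, p = 0.916542, fail to reject H0.


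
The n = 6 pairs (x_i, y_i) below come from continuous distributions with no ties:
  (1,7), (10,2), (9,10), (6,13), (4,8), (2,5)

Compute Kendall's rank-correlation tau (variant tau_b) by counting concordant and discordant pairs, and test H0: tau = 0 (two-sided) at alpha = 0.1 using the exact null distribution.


Step 1: Enumerate the 15 unordered pairs (i,j) with i<j and classify each by sign(x_j-x_i) * sign(y_j-y_i).
  (1,2):dx=+9,dy=-5->D; (1,3):dx=+8,dy=+3->C; (1,4):dx=+5,dy=+6->C; (1,5):dx=+3,dy=+1->C
  (1,6):dx=+1,dy=-2->D; (2,3):dx=-1,dy=+8->D; (2,4):dx=-4,dy=+11->D; (2,5):dx=-6,dy=+6->D
  (2,6):dx=-8,dy=+3->D; (3,4):dx=-3,dy=+3->D; (3,5):dx=-5,dy=-2->C; (3,6):dx=-7,dy=-5->C
  (4,5):dx=-2,dy=-5->C; (4,6):dx=-4,dy=-8->C; (5,6):dx=-2,dy=-3->C
Step 2: C = 8, D = 7, total pairs = 15.
Step 3: tau = (C - D)/(n(n-1)/2) = (8 - 7)/15 = 0.066667.
Step 4: Exact two-sided p-value (enumerate n! = 720 permutations of y under H0): p = 1.000000.
Step 5: alpha = 0.1. fail to reject H0.

tau_b = 0.0667 (C=8, D=7), p = 1.000000, fail to reject H0.


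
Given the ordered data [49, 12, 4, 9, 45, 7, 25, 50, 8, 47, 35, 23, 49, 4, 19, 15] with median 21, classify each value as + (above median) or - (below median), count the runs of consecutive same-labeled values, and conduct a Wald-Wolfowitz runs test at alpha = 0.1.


Step 1: Compute median = 21; label A = above, B = below.
Labels in order: ABBBABAABAAAABBB  (n_A = 8, n_B = 8)
Step 2: Count runs R = 8.
Step 3: Under H0 (random ordering), E[R] = 2*n_A*n_B/(n_A+n_B) + 1 = 2*8*8/16 + 1 = 9.0000.
        Var[R] = 2*n_A*n_B*(2*n_A*n_B - n_A - n_B) / ((n_A+n_B)^2 * (n_A+n_B-1)) = 14336/3840 = 3.7333.
        SD[R] = 1.9322.
Step 4: Continuity-corrected z = (R + 0.5 - E[R]) / SD[R] = (8 + 0.5 - 9.0000) / 1.9322 = -0.2588.
Step 5: Two-sided p-value via normal approximation = 2*(1 - Phi(|z|)) = 0.795809.
Step 6: alpha = 0.1. fail to reject H0.

R = 8, z = -0.2588, p = 0.795809, fail to reject H0.


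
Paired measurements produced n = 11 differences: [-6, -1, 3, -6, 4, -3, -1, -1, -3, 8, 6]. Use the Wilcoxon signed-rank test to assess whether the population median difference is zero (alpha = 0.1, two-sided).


Step 1: Drop any zero differences (none here) and take |d_i|.
|d| = [6, 1, 3, 6, 4, 3, 1, 1, 3, 8, 6]
Step 2: Midrank |d_i| (ties get averaged ranks).
ranks: |6|->9, |1|->2, |3|->5, |6|->9, |4|->7, |3|->5, |1|->2, |1|->2, |3|->5, |8|->11, |6|->9
Step 3: Attach original signs; sum ranks with positive sign and with negative sign.
W+ = 5 + 7 + 11 + 9 = 32
W- = 9 + 2 + 9 + 5 + 2 + 2 + 5 = 34
(Check: W+ + W- = 66 should equal n(n+1)/2 = 66.)
Step 4: Test statistic W = min(W+, W-) = 32.
Step 5: Ties in |d|, so use the tie-corrected normal approximation.
        E[W] = n(n+1)/4 = 11*12/4 = 33.
        Tie groups: |d|=1 (t=3), |d|=3 (t=3), |d|=6 (t=3); sum(t^3 - t) = 72.
        Var[W] = n(n+1)(2n+1)/24 - sum(t^3-t)/48 = 3036/24 - 72/48 = 125.
        z = (W - E[W]) / sqrt(Var[W]) = (32 - 33) / 11.1803 = -0.0894.
        Two-sided p = 2*Phi(z) = 0.928730.
Step 6: alpha = 0.1. fail to reject H0.

W+ = 32, W- = 34, W = min = 32, p = 0.928730, fail to reject H0.


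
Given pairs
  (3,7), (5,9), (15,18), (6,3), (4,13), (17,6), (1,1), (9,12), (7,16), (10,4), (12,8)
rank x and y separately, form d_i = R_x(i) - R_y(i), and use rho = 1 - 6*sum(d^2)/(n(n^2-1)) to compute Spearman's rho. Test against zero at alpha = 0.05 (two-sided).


Step 1: Rank x and y separately (midranks; no ties here).
rank(x): 3->2, 5->4, 15->10, 6->5, 4->3, 17->11, 1->1, 9->7, 7->6, 10->8, 12->9
rank(y): 7->5, 9->7, 18->11, 3->2, 13->9, 6->4, 1->1, 12->8, 16->10, 4->3, 8->6
Step 2: d_i = R_x(i) - R_y(i); compute d_i^2.
  (2-5)^2=9, (4-7)^2=9, (10-11)^2=1, (5-2)^2=9, (3-9)^2=36, (11-4)^2=49, (1-1)^2=0, (7-8)^2=1, (6-10)^2=16, (8-3)^2=25, (9-6)^2=9
sum(d^2) = 164.
Step 3: rho = 1 - 6*164 / (11*(11^2 - 1)) = 1 - 984/1320 = 0.254545.
Step 4: Under H0, t = rho * sqrt((n-2)/(1-rho^2)) = 0.7896 ~ t(9).
Step 5: Two-sided p-value from the t-distribution with 9 df = 0.450037.
Step 6: alpha = 0.05. fail to reject H0.

rho = 0.2545, p = 0.450037, fail to reject H0 at alpha = 0.05.


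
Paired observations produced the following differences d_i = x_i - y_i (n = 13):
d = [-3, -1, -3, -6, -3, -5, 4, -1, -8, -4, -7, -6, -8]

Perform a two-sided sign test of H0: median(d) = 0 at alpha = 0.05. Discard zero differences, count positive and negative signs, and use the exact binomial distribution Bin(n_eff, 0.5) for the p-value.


Step 1: Discard zero differences. Original n = 13; n_eff = number of nonzero differences = 13.
Nonzero differences (with sign): -3, -1, -3, -6, -3, -5, +4, -1, -8, -4, -7, -6, -8
Step 2: Count signs: positive = 1, negative = 12.
Step 3: Under H0: P(positive) = 0.5, so the number of positives S ~ Bin(13, 0.5).
Step 4: Two-sided exact p-value = sum of Bin(13,0.5) probabilities at or below the observed probability = 0.003418.
Step 5: alpha = 0.05. reject H0.

n_eff = 13, pos = 1, neg = 12, p = 0.003418, reject H0.


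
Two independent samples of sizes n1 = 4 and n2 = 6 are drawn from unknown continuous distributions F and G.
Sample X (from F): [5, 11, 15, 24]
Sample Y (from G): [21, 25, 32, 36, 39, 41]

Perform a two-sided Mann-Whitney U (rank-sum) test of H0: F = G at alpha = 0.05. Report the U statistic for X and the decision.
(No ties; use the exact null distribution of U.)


Step 1: Combine and sort all 10 observations; assign midranks.
sorted (value, group): (5,X), (11,X), (15,X), (21,Y), (24,X), (25,Y), (32,Y), (36,Y), (39,Y), (41,Y)
ranks: 5->1, 11->2, 15->3, 21->4, 24->5, 25->6, 32->7, 36->8, 39->9, 41->10
Step 2: Rank sum for X: R1 = 1 + 2 + 3 + 5 = 11.
Step 3: U_X = R1 - n1(n1+1)/2 = 11 - 4*5/2 = 11 - 10 = 1.
       U_Y = n1*n2 - U_X = 24 - 1 = 23.
Step 4: No ties, so the exact null distribution of U (based on enumerating the C(10,4) = 210 equally likely rank assignments) gives the two-sided p-value.
Step 5: p-value = 0.019048; compare to alpha = 0.05. reject H0.

U_X = 1, p = 0.019048, reject H0 at alpha = 0.05.


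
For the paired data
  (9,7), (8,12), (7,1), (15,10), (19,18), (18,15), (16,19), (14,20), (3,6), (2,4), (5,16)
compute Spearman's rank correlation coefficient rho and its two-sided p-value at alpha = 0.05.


Step 1: Rank x and y separately (midranks; no ties here).
rank(x): 9->6, 8->5, 7->4, 15->8, 19->11, 18->10, 16->9, 14->7, 3->2, 2->1, 5->3
rank(y): 7->4, 12->6, 1->1, 10->5, 18->9, 15->7, 19->10, 20->11, 6->3, 4->2, 16->8
Step 2: d_i = R_x(i) - R_y(i); compute d_i^2.
  (6-4)^2=4, (5-6)^2=1, (4-1)^2=9, (8-5)^2=9, (11-9)^2=4, (10-7)^2=9, (9-10)^2=1, (7-11)^2=16, (2-3)^2=1, (1-2)^2=1, (3-8)^2=25
sum(d^2) = 80.
Step 3: rho = 1 - 6*80 / (11*(11^2 - 1)) = 1 - 480/1320 = 0.636364.
Step 4: Under H0, t = rho * sqrt((n-2)/(1-rho^2)) = 2.4749 ~ t(9).
Step 5: Two-sided p-value from the t-distribution with 9 df = 0.035287.
Step 6: alpha = 0.05. reject H0.

rho = 0.6364, p = 0.035287, reject H0 at alpha = 0.05.


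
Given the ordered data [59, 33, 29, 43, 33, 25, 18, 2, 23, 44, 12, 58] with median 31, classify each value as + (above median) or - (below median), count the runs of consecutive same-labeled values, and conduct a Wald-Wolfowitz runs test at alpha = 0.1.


Step 1: Compute median = 31; label A = above, B = below.
Labels in order: AABAABBBBABA  (n_A = 6, n_B = 6)
Step 2: Count runs R = 7.
Step 3: Under H0 (random ordering), E[R] = 2*n_A*n_B/(n_A+n_B) + 1 = 2*6*6/12 + 1 = 7.0000.
        Var[R] = 2*n_A*n_B*(2*n_A*n_B - n_A - n_B) / ((n_A+n_B)^2 * (n_A+n_B-1)) = 4320/1584 = 2.7273.
        SD[R] = 1.6514.
Step 4: R = E[R], so z = 0 with no continuity correction.
Step 5: Two-sided p-value via normal approximation = 2*(1 - Phi(|z|)) = 1.000000.
Step 6: alpha = 0.1. fail to reject H0.

R = 7, z = 0.0000, p = 1.000000, fail to reject H0.


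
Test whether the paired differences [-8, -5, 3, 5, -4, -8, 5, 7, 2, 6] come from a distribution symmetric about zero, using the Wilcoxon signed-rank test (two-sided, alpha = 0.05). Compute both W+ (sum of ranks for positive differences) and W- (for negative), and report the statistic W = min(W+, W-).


Step 1: Drop any zero differences (none here) and take |d_i|.
|d| = [8, 5, 3, 5, 4, 8, 5, 7, 2, 6]
Step 2: Midrank |d_i| (ties get averaged ranks).
ranks: |8|->9.5, |5|->5, |3|->2, |5|->5, |4|->3, |8|->9.5, |5|->5, |7|->8, |2|->1, |6|->7
Step 3: Attach original signs; sum ranks with positive sign and with negative sign.
W+ = 2 + 5 + 5 + 8 + 1 + 7 = 28
W- = 9.5 + 5 + 3 + 9.5 = 27
(Check: W+ + W- = 55 should equal n(n+1)/2 = 55.)
Step 4: Test statistic W = min(W+, W-) = 27.
Step 5: Ties in |d|, so use the tie-corrected normal approximation.
        E[W] = n(n+1)/4 = 10*11/4 = 27.5.
        Tie groups: |d|=5 (t=3), |d|=8 (t=2); sum(t^3 - t) = 30.
        Var[W] = n(n+1)(2n+1)/24 - sum(t^3-t)/48 = 2310/24 - 30/48 = 95.625.
        z = (W - E[W]) / sqrt(Var[W]) = (27 - 27.5) / 9.7788 = -0.0511.
        Two-sided p = 2*Phi(z) = 0.959221.
Step 6: alpha = 0.05. fail to reject H0.

W+ = 28, W- = 27, W = min = 27, p = 0.959221, fail to reject H0.


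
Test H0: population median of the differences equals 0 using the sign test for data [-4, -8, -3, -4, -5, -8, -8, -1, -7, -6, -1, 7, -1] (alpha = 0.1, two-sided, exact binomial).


Step 1: Discard zero differences. Original n = 13; n_eff = number of nonzero differences = 13.
Nonzero differences (with sign): -4, -8, -3, -4, -5, -8, -8, -1, -7, -6, -1, +7, -1
Step 2: Count signs: positive = 1, negative = 12.
Step 3: Under H0: P(positive) = 0.5, so the number of positives S ~ Bin(13, 0.5).
Step 4: Two-sided exact p-value = sum of Bin(13,0.5) probabilities at or below the observed probability = 0.003418.
Step 5: alpha = 0.1. reject H0.

n_eff = 13, pos = 1, neg = 12, p = 0.003418, reject H0.


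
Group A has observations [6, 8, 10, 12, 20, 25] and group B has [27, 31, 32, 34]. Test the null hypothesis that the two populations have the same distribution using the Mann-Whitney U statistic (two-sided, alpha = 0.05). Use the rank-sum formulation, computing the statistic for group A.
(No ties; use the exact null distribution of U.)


Step 1: Combine and sort all 10 observations; assign midranks.
sorted (value, group): (6,X), (8,X), (10,X), (12,X), (20,X), (25,X), (27,Y), (31,Y), (32,Y), (34,Y)
ranks: 6->1, 8->2, 10->3, 12->4, 20->5, 25->6, 27->7, 31->8, 32->9, 34->10
Step 2: Rank sum for X: R1 = 1 + 2 + 3 + 4 + 5 + 6 = 21.
Step 3: U_X = R1 - n1(n1+1)/2 = 21 - 6*7/2 = 21 - 21 = 0.
       U_Y = n1*n2 - U_X = 24 - 0 = 24.
Step 4: No ties, so the exact null distribution of U (based on enumerating the C(10,6) = 210 equally likely rank assignments) gives the two-sided p-value.
Step 5: p-value = 0.009524; compare to alpha = 0.05. reject H0.

U_X = 0, p = 0.009524, reject H0 at alpha = 0.05.


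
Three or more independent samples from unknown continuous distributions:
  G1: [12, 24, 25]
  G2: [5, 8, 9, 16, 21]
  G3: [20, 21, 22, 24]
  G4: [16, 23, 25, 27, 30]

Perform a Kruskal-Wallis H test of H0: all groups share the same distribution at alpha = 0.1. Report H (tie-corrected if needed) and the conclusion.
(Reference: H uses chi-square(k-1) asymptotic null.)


Step 1: Combine all N = 17 observations and assign midranks.
sorted (value, group, rank): (5,G2,1), (8,G2,2), (9,G2,3), (12,G1,4), (16,G2,5.5), (16,G4,5.5), (20,G3,7), (21,G2,8.5), (21,G3,8.5), (22,G3,10), (23,G4,11), (24,G1,12.5), (24,G3,12.5), (25,G1,14.5), (25,G4,14.5), (27,G4,16), (30,G4,17)
Step 2: Sum ranks within each group.
R_1 = 31 (n_1 = 3)
R_2 = 20 (n_2 = 5)
R_3 = 38 (n_3 = 4)
R_4 = 64 (n_4 = 5)
Step 3: H = 12/(N(N+1)) * sum(R_i^2/n_i) - 3(N+1)
     = 12/(17*18) * (31^2/3 + 20^2/5 + 38^2/4 + 64^2/5) - 3*18
     = 0.039216 * 1580.53 - 54
     = 7.981699.
Step 4: Ties present; correction factor C = 1 - 24/(17^3 - 17) = 0.995098. Corrected H = 7.981699 / 0.995098 = 8.021018.
Step 5: Under H0, H ~ chi^2(3); p-value = 0.045579.
Step 6: alpha = 0.1. reject H0.

H = 8.0210, df = 3, p = 0.045579, reject H0.


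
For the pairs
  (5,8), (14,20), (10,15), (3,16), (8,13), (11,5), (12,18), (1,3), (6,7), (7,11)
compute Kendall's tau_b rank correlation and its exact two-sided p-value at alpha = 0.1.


Step 1: Enumerate the 45 unordered pairs (i,j) with i<j and classify each by sign(x_j-x_i) * sign(y_j-y_i).
  (1,2):dx=+9,dy=+12->C; (1,3):dx=+5,dy=+7->C; (1,4):dx=-2,dy=+8->D; (1,5):dx=+3,dy=+5->C
  (1,6):dx=+6,dy=-3->D; (1,7):dx=+7,dy=+10->C; (1,8):dx=-4,dy=-5->C; (1,9):dx=+1,dy=-1->D
  (1,10):dx=+2,dy=+3->C; (2,3):dx=-4,dy=-5->C; (2,4):dx=-11,dy=-4->C; (2,5):dx=-6,dy=-7->C
  (2,6):dx=-3,dy=-15->C; (2,7):dx=-2,dy=-2->C; (2,8):dx=-13,dy=-17->C; (2,9):dx=-8,dy=-13->C
  (2,10):dx=-7,dy=-9->C; (3,4):dx=-7,dy=+1->D; (3,5):dx=-2,dy=-2->C; (3,6):dx=+1,dy=-10->D
  (3,7):dx=+2,dy=+3->C; (3,8):dx=-9,dy=-12->C; (3,9):dx=-4,dy=-8->C; (3,10):dx=-3,dy=-4->C
  (4,5):dx=+5,dy=-3->D; (4,6):dx=+8,dy=-11->D; (4,7):dx=+9,dy=+2->C; (4,8):dx=-2,dy=-13->C
  (4,9):dx=+3,dy=-9->D; (4,10):dx=+4,dy=-5->D; (5,6):dx=+3,dy=-8->D; (5,7):dx=+4,dy=+5->C
  (5,8):dx=-7,dy=-10->C; (5,9):dx=-2,dy=-6->C; (5,10):dx=-1,dy=-2->C; (6,7):dx=+1,dy=+13->C
  (6,8):dx=-10,dy=-2->C; (6,9):dx=-5,dy=+2->D; (6,10):dx=-4,dy=+6->D; (7,8):dx=-11,dy=-15->C
  (7,9):dx=-6,dy=-11->C; (7,10):dx=-5,dy=-7->C; (8,9):dx=+5,dy=+4->C; (8,10):dx=+6,dy=+8->C
  (9,10):dx=+1,dy=+4->C
Step 2: C = 33, D = 12, total pairs = 45.
Step 3: tau = (C - D)/(n(n-1)/2) = (33 - 12)/45 = 0.466667.
Step 4: Exact two-sided p-value (enumerate n! = 3628800 permutations of y under H0): p = 0.072550.
Step 5: alpha = 0.1. reject H0.

tau_b = 0.4667 (C=33, D=12), p = 0.072550, reject H0.


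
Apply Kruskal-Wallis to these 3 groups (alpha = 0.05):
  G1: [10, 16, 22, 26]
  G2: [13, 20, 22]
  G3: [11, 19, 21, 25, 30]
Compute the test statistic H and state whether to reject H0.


Step 1: Combine all N = 12 observations and assign midranks.
sorted (value, group, rank): (10,G1,1), (11,G3,2), (13,G2,3), (16,G1,4), (19,G3,5), (20,G2,6), (21,G3,7), (22,G1,8.5), (22,G2,8.5), (25,G3,10), (26,G1,11), (30,G3,12)
Step 2: Sum ranks within each group.
R_1 = 24.5 (n_1 = 4)
R_2 = 17.5 (n_2 = 3)
R_3 = 36 (n_3 = 5)
Step 3: H = 12/(N(N+1)) * sum(R_i^2/n_i) - 3(N+1)
     = 12/(12*13) * (24.5^2/4 + 17.5^2/3 + 36^2/5) - 3*13
     = 0.076923 * 511.346 - 39
     = 0.334295.
Step 4: Ties present; correction factor C = 1 - 6/(12^3 - 12) = 0.996503. Corrected H = 0.334295 / 0.996503 = 0.335468.
Step 5: Under H0, H ~ chi^2(2); p-value = 0.845579.
Step 6: alpha = 0.05. fail to reject H0.

H = 0.3355, df = 2, p = 0.845579, fail to reject H0.


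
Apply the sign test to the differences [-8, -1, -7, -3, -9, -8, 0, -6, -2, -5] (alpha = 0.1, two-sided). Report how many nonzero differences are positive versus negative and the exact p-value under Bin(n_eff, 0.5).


Step 1: Discard zero differences. Original n = 10; n_eff = number of nonzero differences = 9.
Nonzero differences (with sign): -8, -1, -7, -3, -9, -8, -6, -2, -5
Step 2: Count signs: positive = 0, negative = 9.
Step 3: Under H0: P(positive) = 0.5, so the number of positives S ~ Bin(9, 0.5).
Step 4: Two-sided exact p-value = sum of Bin(9,0.5) probabilities at or below the observed probability = 0.003906.
Step 5: alpha = 0.1. reject H0.

n_eff = 9, pos = 0, neg = 9, p = 0.003906, reject H0.


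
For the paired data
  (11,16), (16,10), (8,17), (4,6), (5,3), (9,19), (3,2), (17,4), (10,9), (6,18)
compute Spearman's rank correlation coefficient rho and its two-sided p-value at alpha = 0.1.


Step 1: Rank x and y separately (midranks; no ties here).
rank(x): 11->8, 16->9, 8->5, 4->2, 5->3, 9->6, 3->1, 17->10, 10->7, 6->4
rank(y): 16->7, 10->6, 17->8, 6->4, 3->2, 19->10, 2->1, 4->3, 9->5, 18->9
Step 2: d_i = R_x(i) - R_y(i); compute d_i^2.
  (8-7)^2=1, (9-6)^2=9, (5-8)^2=9, (2-4)^2=4, (3-2)^2=1, (6-10)^2=16, (1-1)^2=0, (10-3)^2=49, (7-5)^2=4, (4-9)^2=25
sum(d^2) = 118.
Step 3: rho = 1 - 6*118 / (10*(10^2 - 1)) = 1 - 708/990 = 0.284848.
Step 4: Under H0, t = rho * sqrt((n-2)/(1-rho^2)) = 0.8405 ~ t(8).
Step 5: Two-sided p-value from the t-distribution with 8 df = 0.425038.
Step 6: alpha = 0.1. fail to reject H0.

rho = 0.2848, p = 0.425038, fail to reject H0 at alpha = 0.1.


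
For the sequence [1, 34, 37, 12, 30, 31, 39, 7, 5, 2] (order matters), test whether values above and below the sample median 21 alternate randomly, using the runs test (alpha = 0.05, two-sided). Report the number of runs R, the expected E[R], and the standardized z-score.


Step 1: Compute median = 21; label A = above, B = below.
Labels in order: BAABAAABBB  (n_A = 5, n_B = 5)
Step 2: Count runs R = 5.
Step 3: Under H0 (random ordering), E[R] = 2*n_A*n_B/(n_A+n_B) + 1 = 2*5*5/10 + 1 = 6.0000.
        Var[R] = 2*n_A*n_B*(2*n_A*n_B - n_A - n_B) / ((n_A+n_B)^2 * (n_A+n_B-1)) = 2000/900 = 2.2222.
        SD[R] = 1.4907.
Step 4: Continuity-corrected z = (R + 0.5 - E[R]) / SD[R] = (5 + 0.5 - 6.0000) / 1.4907 = -0.3354.
Step 5: Two-sided p-value via normal approximation = 2*(1 - Phi(|z|)) = 0.737316.
Step 6: alpha = 0.05. fail to reject H0.

R = 5, z = -0.3354, p = 0.737316, fail to reject H0.


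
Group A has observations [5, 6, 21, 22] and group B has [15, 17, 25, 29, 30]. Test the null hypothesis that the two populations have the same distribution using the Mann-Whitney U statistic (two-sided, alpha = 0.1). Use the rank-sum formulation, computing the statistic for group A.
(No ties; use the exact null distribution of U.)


Step 1: Combine and sort all 9 observations; assign midranks.
sorted (value, group): (5,X), (6,X), (15,Y), (17,Y), (21,X), (22,X), (25,Y), (29,Y), (30,Y)
ranks: 5->1, 6->2, 15->3, 17->4, 21->5, 22->6, 25->7, 29->8, 30->9
Step 2: Rank sum for X: R1 = 1 + 2 + 5 + 6 = 14.
Step 3: U_X = R1 - n1(n1+1)/2 = 14 - 4*5/2 = 14 - 10 = 4.
       U_Y = n1*n2 - U_X = 20 - 4 = 16.
Step 4: No ties, so the exact null distribution of U (based on enumerating the C(9,4) = 126 equally likely rank assignments) gives the two-sided p-value.
Step 5: p-value = 0.190476; compare to alpha = 0.1. fail to reject H0.

U_X = 4, p = 0.190476, fail to reject H0 at alpha = 0.1.


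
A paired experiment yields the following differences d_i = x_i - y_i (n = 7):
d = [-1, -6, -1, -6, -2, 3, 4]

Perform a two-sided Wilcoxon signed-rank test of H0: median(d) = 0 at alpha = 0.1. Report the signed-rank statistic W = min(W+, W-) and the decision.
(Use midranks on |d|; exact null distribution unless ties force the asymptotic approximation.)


Step 1: Drop any zero differences (none here) and take |d_i|.
|d| = [1, 6, 1, 6, 2, 3, 4]
Step 2: Midrank |d_i| (ties get averaged ranks).
ranks: |1|->1.5, |6|->6.5, |1|->1.5, |6|->6.5, |2|->3, |3|->4, |4|->5
Step 3: Attach original signs; sum ranks with positive sign and with negative sign.
W+ = 4 + 5 = 9
W- = 1.5 + 6.5 + 1.5 + 6.5 + 3 = 19
(Check: W+ + W- = 28 should equal n(n+1)/2 = 28.)
Step 4: Test statistic W = min(W+, W-) = 9.
Step 5: Ties in |d|, so use the tie-corrected normal approximation.
        E[W] = n(n+1)/4 = 7*8/4 = 14.
        Tie groups: |d|=1 (t=2), |d|=6 (t=2); sum(t^3 - t) = 12.
        Var[W] = n(n+1)(2n+1)/24 - sum(t^3-t)/48 = 840/24 - 12/48 = 34.75.
        z = (W - E[W]) / sqrt(Var[W]) = (9 - 14) / 5.8949 = -0.8482.
        Two-sided p = 2*Phi(z) = 0.396333.
Step 6: alpha = 0.1. fail to reject H0.

W+ = 9, W- = 19, W = min = 9, p = 0.396333, fail to reject H0.


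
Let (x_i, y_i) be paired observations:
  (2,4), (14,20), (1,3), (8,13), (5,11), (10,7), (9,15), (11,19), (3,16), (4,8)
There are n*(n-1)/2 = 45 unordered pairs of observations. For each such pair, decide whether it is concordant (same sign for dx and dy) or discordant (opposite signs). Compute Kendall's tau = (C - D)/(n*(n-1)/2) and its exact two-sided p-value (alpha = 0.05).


Step 1: Enumerate the 45 unordered pairs (i,j) with i<j and classify each by sign(x_j-x_i) * sign(y_j-y_i).
  (1,2):dx=+12,dy=+16->C; (1,3):dx=-1,dy=-1->C; (1,4):dx=+6,dy=+9->C; (1,5):dx=+3,dy=+7->C
  (1,6):dx=+8,dy=+3->C; (1,7):dx=+7,dy=+11->C; (1,8):dx=+9,dy=+15->C; (1,9):dx=+1,dy=+12->C
  (1,10):dx=+2,dy=+4->C; (2,3):dx=-13,dy=-17->C; (2,4):dx=-6,dy=-7->C; (2,5):dx=-9,dy=-9->C
  (2,6):dx=-4,dy=-13->C; (2,7):dx=-5,dy=-5->C; (2,8):dx=-3,dy=-1->C; (2,9):dx=-11,dy=-4->C
  (2,10):dx=-10,dy=-12->C; (3,4):dx=+7,dy=+10->C; (3,5):dx=+4,dy=+8->C; (3,6):dx=+9,dy=+4->C
  (3,7):dx=+8,dy=+12->C; (3,8):dx=+10,dy=+16->C; (3,9):dx=+2,dy=+13->C; (3,10):dx=+3,dy=+5->C
  (4,5):dx=-3,dy=-2->C; (4,6):dx=+2,dy=-6->D; (4,7):dx=+1,dy=+2->C; (4,8):dx=+3,dy=+6->C
  (4,9):dx=-5,dy=+3->D; (4,10):dx=-4,dy=-5->C; (5,6):dx=+5,dy=-4->D; (5,7):dx=+4,dy=+4->C
  (5,8):dx=+6,dy=+8->C; (5,9):dx=-2,dy=+5->D; (5,10):dx=-1,dy=-3->C; (6,7):dx=-1,dy=+8->D
  (6,8):dx=+1,dy=+12->C; (6,9):dx=-7,dy=+9->D; (6,10):dx=-6,dy=+1->D; (7,8):dx=+2,dy=+4->C
  (7,9):dx=-6,dy=+1->D; (7,10):dx=-5,dy=-7->C; (8,9):dx=-8,dy=-3->C; (8,10):dx=-7,dy=-11->C
  (9,10):dx=+1,dy=-8->D
Step 2: C = 36, D = 9, total pairs = 45.
Step 3: tau = (C - D)/(n(n-1)/2) = (36 - 9)/45 = 0.600000.
Step 4: Exact two-sided p-value (enumerate n! = 3628800 permutations of y under H0): p = 0.016666.
Step 5: alpha = 0.05. reject H0.

tau_b = 0.6000 (C=36, D=9), p = 0.016666, reject H0.


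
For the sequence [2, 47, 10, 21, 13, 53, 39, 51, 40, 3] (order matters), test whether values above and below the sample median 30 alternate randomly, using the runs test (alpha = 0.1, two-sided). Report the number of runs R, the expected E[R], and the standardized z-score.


Step 1: Compute median = 30; label A = above, B = below.
Labels in order: BABBBAAAAB  (n_A = 5, n_B = 5)
Step 2: Count runs R = 5.
Step 3: Under H0 (random ordering), E[R] = 2*n_A*n_B/(n_A+n_B) + 1 = 2*5*5/10 + 1 = 6.0000.
        Var[R] = 2*n_A*n_B*(2*n_A*n_B - n_A - n_B) / ((n_A+n_B)^2 * (n_A+n_B-1)) = 2000/900 = 2.2222.
        SD[R] = 1.4907.
Step 4: Continuity-corrected z = (R + 0.5 - E[R]) / SD[R] = (5 + 0.5 - 6.0000) / 1.4907 = -0.3354.
Step 5: Two-sided p-value via normal approximation = 2*(1 - Phi(|z|)) = 0.737316.
Step 6: alpha = 0.1. fail to reject H0.

R = 5, z = -0.3354, p = 0.737316, fail to reject H0.


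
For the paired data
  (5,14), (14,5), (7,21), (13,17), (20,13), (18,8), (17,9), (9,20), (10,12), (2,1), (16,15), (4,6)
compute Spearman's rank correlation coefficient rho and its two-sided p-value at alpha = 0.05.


Step 1: Rank x and y separately (midranks; no ties here).
rank(x): 5->3, 14->8, 7->4, 13->7, 20->12, 18->11, 17->10, 9->5, 10->6, 2->1, 16->9, 4->2
rank(y): 14->8, 5->2, 21->12, 17->10, 13->7, 8->4, 9->5, 20->11, 12->6, 1->1, 15->9, 6->3
Step 2: d_i = R_x(i) - R_y(i); compute d_i^2.
  (3-8)^2=25, (8-2)^2=36, (4-12)^2=64, (7-10)^2=9, (12-7)^2=25, (11-4)^2=49, (10-5)^2=25, (5-11)^2=36, (6-6)^2=0, (1-1)^2=0, (9-9)^2=0, (2-3)^2=1
sum(d^2) = 270.
Step 3: rho = 1 - 6*270 / (12*(12^2 - 1)) = 1 - 1620/1716 = 0.055944.
Step 4: Under H0, t = rho * sqrt((n-2)/(1-rho^2)) = 0.1772 ~ t(10).
Step 5: Two-sided p-value from the t-distribution with 10 df = 0.862898.
Step 6: alpha = 0.05. fail to reject H0.

rho = 0.0559, p = 0.862898, fail to reject H0 at alpha = 0.05.


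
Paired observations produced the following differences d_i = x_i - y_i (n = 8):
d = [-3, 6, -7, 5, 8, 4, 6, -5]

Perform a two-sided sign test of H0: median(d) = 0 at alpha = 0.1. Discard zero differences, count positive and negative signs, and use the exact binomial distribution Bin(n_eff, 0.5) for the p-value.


Step 1: Discard zero differences. Original n = 8; n_eff = number of nonzero differences = 8.
Nonzero differences (with sign): -3, +6, -7, +5, +8, +4, +6, -5
Step 2: Count signs: positive = 5, negative = 3.
Step 3: Under H0: P(positive) = 0.5, so the number of positives S ~ Bin(8, 0.5).
Step 4: Two-sided exact p-value = sum of Bin(8,0.5) probabilities at or below the observed probability = 0.726562.
Step 5: alpha = 0.1. fail to reject H0.

n_eff = 8, pos = 5, neg = 3, p = 0.726562, fail to reject H0.


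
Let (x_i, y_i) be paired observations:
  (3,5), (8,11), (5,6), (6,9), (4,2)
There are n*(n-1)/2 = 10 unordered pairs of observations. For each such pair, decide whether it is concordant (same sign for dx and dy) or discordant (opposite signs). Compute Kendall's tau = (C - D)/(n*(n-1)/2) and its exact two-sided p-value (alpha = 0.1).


Step 1: Enumerate the 10 unordered pairs (i,j) with i<j and classify each by sign(x_j-x_i) * sign(y_j-y_i).
  (1,2):dx=+5,dy=+6->C; (1,3):dx=+2,dy=+1->C; (1,4):dx=+3,dy=+4->C; (1,5):dx=+1,dy=-3->D
  (2,3):dx=-3,dy=-5->C; (2,4):dx=-2,dy=-2->C; (2,5):dx=-4,dy=-9->C; (3,4):dx=+1,dy=+3->C
  (3,5):dx=-1,dy=-4->C; (4,5):dx=-2,dy=-7->C
Step 2: C = 9, D = 1, total pairs = 10.
Step 3: tau = (C - D)/(n(n-1)/2) = (9 - 1)/10 = 0.800000.
Step 4: Exact two-sided p-value (enumerate n! = 120 permutations of y under H0): p = 0.083333.
Step 5: alpha = 0.1. reject H0.

tau_b = 0.8000 (C=9, D=1), p = 0.083333, reject H0.


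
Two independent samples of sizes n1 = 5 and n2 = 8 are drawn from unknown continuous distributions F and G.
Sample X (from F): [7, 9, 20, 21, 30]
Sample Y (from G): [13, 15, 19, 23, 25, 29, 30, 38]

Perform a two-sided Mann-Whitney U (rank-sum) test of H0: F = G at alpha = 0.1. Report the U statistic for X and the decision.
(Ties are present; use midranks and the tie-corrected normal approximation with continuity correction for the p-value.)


Step 1: Combine and sort all 13 observations; assign midranks.
sorted (value, group): (7,X), (9,X), (13,Y), (15,Y), (19,Y), (20,X), (21,X), (23,Y), (25,Y), (29,Y), (30,X), (30,Y), (38,Y)
ranks: 7->1, 9->2, 13->3, 15->4, 19->5, 20->6, 21->7, 23->8, 25->9, 29->10, 30->11.5, 30->11.5, 38->13
Step 2: Rank sum for X: R1 = 1 + 2 + 6 + 7 + 11.5 = 27.5.
Step 3: U_X = R1 - n1(n1+1)/2 = 27.5 - 5*6/2 = 27.5 - 15 = 12.5.
       U_Y = n1*n2 - U_X = 40 - 12.5 = 27.5.
Step 4: Ties are present, so use the tie-corrected normal approximation (with continuity correction) for the p-value.
Step 5: p-value = 0.304842; compare to alpha = 0.1. fail to reject H0.

U_X = 12.5, p = 0.304842, fail to reject H0 at alpha = 0.1.


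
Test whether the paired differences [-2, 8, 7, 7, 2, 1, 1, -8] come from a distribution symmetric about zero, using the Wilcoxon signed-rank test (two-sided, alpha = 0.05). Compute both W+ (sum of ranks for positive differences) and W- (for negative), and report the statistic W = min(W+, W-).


Step 1: Drop any zero differences (none here) and take |d_i|.
|d| = [2, 8, 7, 7, 2, 1, 1, 8]
Step 2: Midrank |d_i| (ties get averaged ranks).
ranks: |2|->3.5, |8|->7.5, |7|->5.5, |7|->5.5, |2|->3.5, |1|->1.5, |1|->1.5, |8|->7.5
Step 3: Attach original signs; sum ranks with positive sign and with negative sign.
W+ = 7.5 + 5.5 + 5.5 + 3.5 + 1.5 + 1.5 = 25
W- = 3.5 + 7.5 = 11
(Check: W+ + W- = 36 should equal n(n+1)/2 = 36.)
Step 4: Test statistic W = min(W+, W-) = 11.
Step 5: Ties in |d|, so use the tie-corrected normal approximation.
        E[W] = n(n+1)/4 = 8*9/4 = 18.
        Tie groups: |d|=1 (t=2), |d|=2 (t=2), |d|=7 (t=2), |d|=8 (t=2); sum(t^3 - t) = 24.
        Var[W] = n(n+1)(2n+1)/24 - sum(t^3-t)/48 = 1224/24 - 24/48 = 50.5.
        z = (W - E[W]) / sqrt(Var[W]) = (11 - 18) / 7.1063 = -0.9850.
        Two-sided p = 2*Phi(z) = 0.324606.
Step 6: alpha = 0.05. fail to reject H0.

W+ = 25, W- = 11, W = min = 11, p = 0.324606, fail to reject H0.


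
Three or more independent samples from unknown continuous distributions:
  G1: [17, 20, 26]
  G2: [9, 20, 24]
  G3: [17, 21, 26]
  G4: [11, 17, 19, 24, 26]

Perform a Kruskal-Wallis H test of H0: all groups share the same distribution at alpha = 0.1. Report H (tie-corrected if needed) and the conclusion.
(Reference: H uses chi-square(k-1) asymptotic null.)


Step 1: Combine all N = 14 observations and assign midranks.
sorted (value, group, rank): (9,G2,1), (11,G4,2), (17,G1,4), (17,G3,4), (17,G4,4), (19,G4,6), (20,G1,7.5), (20,G2,7.5), (21,G3,9), (24,G2,10.5), (24,G4,10.5), (26,G1,13), (26,G3,13), (26,G4,13)
Step 2: Sum ranks within each group.
R_1 = 24.5 (n_1 = 3)
R_2 = 19 (n_2 = 3)
R_3 = 26 (n_3 = 3)
R_4 = 35.5 (n_4 = 5)
Step 3: H = 12/(N(N+1)) * sum(R_i^2/n_i) - 3(N+1)
     = 12/(14*15) * (24.5^2/3 + 19^2/3 + 26^2/3 + 35.5^2/5) - 3*15
     = 0.057143 * 797.8 - 45
     = 0.588571.
Step 4: Ties present; correction factor C = 1 - 60/(14^3 - 14) = 0.978022. Corrected H = 0.588571 / 0.978022 = 0.601798.
Step 5: Under H0, H ~ chi^2(3); p-value = 0.896021.
Step 6: alpha = 0.1. fail to reject H0.

H = 0.6018, df = 3, p = 0.896021, fail to reject H0.


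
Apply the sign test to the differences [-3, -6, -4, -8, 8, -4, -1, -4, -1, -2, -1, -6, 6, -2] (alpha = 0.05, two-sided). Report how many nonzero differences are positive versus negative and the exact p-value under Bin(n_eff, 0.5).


Step 1: Discard zero differences. Original n = 14; n_eff = number of nonzero differences = 14.
Nonzero differences (with sign): -3, -6, -4, -8, +8, -4, -1, -4, -1, -2, -1, -6, +6, -2
Step 2: Count signs: positive = 2, negative = 12.
Step 3: Under H0: P(positive) = 0.5, so the number of positives S ~ Bin(14, 0.5).
Step 4: Two-sided exact p-value = sum of Bin(14,0.5) probabilities at or below the observed probability = 0.012939.
Step 5: alpha = 0.05. reject H0.

n_eff = 14, pos = 2, neg = 12, p = 0.012939, reject H0.


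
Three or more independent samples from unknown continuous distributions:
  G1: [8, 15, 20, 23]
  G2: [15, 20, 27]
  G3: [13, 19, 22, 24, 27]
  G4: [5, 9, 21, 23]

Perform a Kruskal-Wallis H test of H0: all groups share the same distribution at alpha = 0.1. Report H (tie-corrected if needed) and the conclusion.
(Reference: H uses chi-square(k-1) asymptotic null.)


Step 1: Combine all N = 16 observations and assign midranks.
sorted (value, group, rank): (5,G4,1), (8,G1,2), (9,G4,3), (13,G3,4), (15,G1,5.5), (15,G2,5.5), (19,G3,7), (20,G1,8.5), (20,G2,8.5), (21,G4,10), (22,G3,11), (23,G1,12.5), (23,G4,12.5), (24,G3,14), (27,G2,15.5), (27,G3,15.5)
Step 2: Sum ranks within each group.
R_1 = 28.5 (n_1 = 4)
R_2 = 29.5 (n_2 = 3)
R_3 = 51.5 (n_3 = 5)
R_4 = 26.5 (n_4 = 4)
Step 3: H = 12/(N(N+1)) * sum(R_i^2/n_i) - 3(N+1)
     = 12/(16*17) * (28.5^2/4 + 29.5^2/3 + 51.5^2/5 + 26.5^2/4) - 3*17
     = 0.044118 * 1199.16 - 51
     = 1.904044.
Step 4: Ties present; correction factor C = 1 - 24/(16^3 - 16) = 0.994118. Corrected H = 1.904044 / 0.994118 = 1.915311.
Step 5: Under H0, H ~ chi^2(3); p-value = 0.590169.
Step 6: alpha = 0.1. fail to reject H0.

H = 1.9153, df = 3, p = 0.590169, fail to reject H0.


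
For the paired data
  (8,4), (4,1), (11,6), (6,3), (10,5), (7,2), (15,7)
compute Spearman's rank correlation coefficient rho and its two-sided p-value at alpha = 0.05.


Step 1: Rank x and y separately (midranks; no ties here).
rank(x): 8->4, 4->1, 11->6, 6->2, 10->5, 7->3, 15->7
rank(y): 4->4, 1->1, 6->6, 3->3, 5->5, 2->2, 7->7
Step 2: d_i = R_x(i) - R_y(i); compute d_i^2.
  (4-4)^2=0, (1-1)^2=0, (6-6)^2=0, (2-3)^2=1, (5-5)^2=0, (3-2)^2=1, (7-7)^2=0
sum(d^2) = 2.
Step 3: rho = 1 - 6*2 / (7*(7^2 - 1)) = 1 - 12/336 = 0.964286.
Step 4: Under H0, t = rho * sqrt((n-2)/(1-rho^2)) = 8.1408 ~ t(5).
Step 5: Two-sided p-value from the t-distribution with 5 df = 0.000454.
Step 6: alpha = 0.05. reject H0.

rho = 0.9643, p = 0.000454, reject H0 at alpha = 0.05.


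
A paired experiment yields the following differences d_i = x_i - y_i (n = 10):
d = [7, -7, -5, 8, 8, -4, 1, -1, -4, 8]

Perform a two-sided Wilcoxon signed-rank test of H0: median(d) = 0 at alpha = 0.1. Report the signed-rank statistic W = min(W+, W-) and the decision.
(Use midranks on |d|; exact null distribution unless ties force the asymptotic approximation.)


Step 1: Drop any zero differences (none here) and take |d_i|.
|d| = [7, 7, 5, 8, 8, 4, 1, 1, 4, 8]
Step 2: Midrank |d_i| (ties get averaged ranks).
ranks: |7|->6.5, |7|->6.5, |5|->5, |8|->9, |8|->9, |4|->3.5, |1|->1.5, |1|->1.5, |4|->3.5, |8|->9
Step 3: Attach original signs; sum ranks with positive sign and with negative sign.
W+ = 6.5 + 9 + 9 + 1.5 + 9 = 35
W- = 6.5 + 5 + 3.5 + 1.5 + 3.5 = 20
(Check: W+ + W- = 55 should equal n(n+1)/2 = 55.)
Step 4: Test statistic W = min(W+, W-) = 20.
Step 5: Ties in |d|, so use the tie-corrected normal approximation.
        E[W] = n(n+1)/4 = 10*11/4 = 27.5.
        Tie groups: |d|=1 (t=2), |d|=4 (t=2), |d|=7 (t=2), |d|=8 (t=3); sum(t^3 - t) = 42.
        Var[W] = n(n+1)(2n+1)/24 - sum(t^3-t)/48 = 2310/24 - 42/48 = 95.375.
        z = (W - E[W]) / sqrt(Var[W]) = (20 - 27.5) / 9.7660 = -0.7680.
        Two-sided p = 2*Phi(z) = 0.442505.
Step 6: alpha = 0.1. fail to reject H0.

W+ = 35, W- = 20, W = min = 20, p = 0.442505, fail to reject H0.


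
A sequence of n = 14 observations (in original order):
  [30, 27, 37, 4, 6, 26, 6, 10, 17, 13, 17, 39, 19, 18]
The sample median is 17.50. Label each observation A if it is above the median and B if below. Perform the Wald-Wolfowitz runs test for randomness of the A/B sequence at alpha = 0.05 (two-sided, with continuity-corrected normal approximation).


Step 1: Compute median = 17.50; label A = above, B = below.
Labels in order: AAABBABBBBBAAA  (n_A = 7, n_B = 7)
Step 2: Count runs R = 5.
Step 3: Under H0 (random ordering), E[R] = 2*n_A*n_B/(n_A+n_B) + 1 = 2*7*7/14 + 1 = 8.0000.
        Var[R] = 2*n_A*n_B*(2*n_A*n_B - n_A - n_B) / ((n_A+n_B)^2 * (n_A+n_B-1)) = 8232/2548 = 3.2308.
        SD[R] = 1.7974.
Step 4: Continuity-corrected z = (R + 0.5 - E[R]) / SD[R] = (5 + 0.5 - 8.0000) / 1.7974 = -1.3909.
Step 5: Two-sided p-value via normal approximation = 2*(1 - Phi(|z|)) = 0.164264.
Step 6: alpha = 0.05. fail to reject H0.

R = 5, z = -1.3909, p = 0.164264, fail to reject H0.


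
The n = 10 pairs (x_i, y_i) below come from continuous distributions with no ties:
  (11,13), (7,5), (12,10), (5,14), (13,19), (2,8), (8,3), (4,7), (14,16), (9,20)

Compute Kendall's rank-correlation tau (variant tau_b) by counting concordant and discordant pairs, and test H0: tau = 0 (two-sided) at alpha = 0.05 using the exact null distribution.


Step 1: Enumerate the 45 unordered pairs (i,j) with i<j and classify each by sign(x_j-x_i) * sign(y_j-y_i).
  (1,2):dx=-4,dy=-8->C; (1,3):dx=+1,dy=-3->D; (1,4):dx=-6,dy=+1->D; (1,5):dx=+2,dy=+6->C
  (1,6):dx=-9,dy=-5->C; (1,7):dx=-3,dy=-10->C; (1,8):dx=-7,dy=-6->C; (1,9):dx=+3,dy=+3->C
  (1,10):dx=-2,dy=+7->D; (2,3):dx=+5,dy=+5->C; (2,4):dx=-2,dy=+9->D; (2,5):dx=+6,dy=+14->C
  (2,6):dx=-5,dy=+3->D; (2,7):dx=+1,dy=-2->D; (2,8):dx=-3,dy=+2->D; (2,9):dx=+7,dy=+11->C
  (2,10):dx=+2,dy=+15->C; (3,4):dx=-7,dy=+4->D; (3,5):dx=+1,dy=+9->C; (3,6):dx=-10,dy=-2->C
  (3,7):dx=-4,dy=-7->C; (3,8):dx=-8,dy=-3->C; (3,9):dx=+2,dy=+6->C; (3,10):dx=-3,dy=+10->D
  (4,5):dx=+8,dy=+5->C; (4,6):dx=-3,dy=-6->C; (4,7):dx=+3,dy=-11->D; (4,8):dx=-1,dy=-7->C
  (4,9):dx=+9,dy=+2->C; (4,10):dx=+4,dy=+6->C; (5,6):dx=-11,dy=-11->C; (5,7):dx=-5,dy=-16->C
  (5,8):dx=-9,dy=-12->C; (5,9):dx=+1,dy=-3->D; (5,10):dx=-4,dy=+1->D; (6,7):dx=+6,dy=-5->D
  (6,8):dx=+2,dy=-1->D; (6,9):dx=+12,dy=+8->C; (6,10):dx=+7,dy=+12->C; (7,8):dx=-4,dy=+4->D
  (7,9):dx=+6,dy=+13->C; (7,10):dx=+1,dy=+17->C; (8,9):dx=+10,dy=+9->C; (8,10):dx=+5,dy=+13->C
  (9,10):dx=-5,dy=+4->D
Step 2: C = 29, D = 16, total pairs = 45.
Step 3: tau = (C - D)/(n(n-1)/2) = (29 - 16)/45 = 0.288889.
Step 4: Exact two-sided p-value (enumerate n! = 3628800 permutations of y under H0): p = 0.291248.
Step 5: alpha = 0.05. fail to reject H0.

tau_b = 0.2889 (C=29, D=16), p = 0.291248, fail to reject H0.
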